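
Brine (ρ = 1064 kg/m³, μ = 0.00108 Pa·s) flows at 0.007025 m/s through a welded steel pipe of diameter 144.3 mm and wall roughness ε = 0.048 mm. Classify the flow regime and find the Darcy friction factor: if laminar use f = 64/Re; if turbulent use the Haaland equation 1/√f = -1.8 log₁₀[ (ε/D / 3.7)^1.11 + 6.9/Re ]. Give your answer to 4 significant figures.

f ≈ 0.06408

Re = ρVD/μ = 1064·0.007025·0.1443/0.00108 = 998.7.
Re < 2300 → laminar, so f = 64/Re = 0.06408 (roughness is irrelevant in laminar flow).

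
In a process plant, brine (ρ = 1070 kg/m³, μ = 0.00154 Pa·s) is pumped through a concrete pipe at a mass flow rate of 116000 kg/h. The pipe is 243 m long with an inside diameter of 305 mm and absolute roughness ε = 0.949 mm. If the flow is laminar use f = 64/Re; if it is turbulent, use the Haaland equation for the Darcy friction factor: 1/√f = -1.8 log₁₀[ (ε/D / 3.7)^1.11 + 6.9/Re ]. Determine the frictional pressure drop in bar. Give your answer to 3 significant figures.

ṁ = 116000 kg/h = 116000/3600 = 32.22 kg/s.
A = πD²/4 = π(0.305)²/4 = 0.07306 m²; mean velocity V = ṁ/(ρA) = 32.22/(1070 · 0.07306) = 0.4122 m/s.
Reynolds number Re = ρVD/μ = 1070 · 0.4122 · 0.305 / 0.00154 = 8.735e+04.
Re > 4000 → turbulent. Relative roughness ε/D = 0.000949/0.305 = 0.00311. Haaland: 1/√f = -1.8 log₁₀[(0.00311/3.7)^1.11 + 6.9/8.735e+04] = -1.8 log₁₀[0.000386 + 7.9e-05] = 5.999, so f = 0.02779.
Darcy-Weisbach: ΔP = f(L/D)(ρV²/2) = 0.02779·(243/0.305)·(1070·0.4122²/2) = 0.02779·796.7·90.89 = 2012 Pa.
ΔP = 2012 Pa = 0.0201 bar.

ΔP ≈ 0.0201 bar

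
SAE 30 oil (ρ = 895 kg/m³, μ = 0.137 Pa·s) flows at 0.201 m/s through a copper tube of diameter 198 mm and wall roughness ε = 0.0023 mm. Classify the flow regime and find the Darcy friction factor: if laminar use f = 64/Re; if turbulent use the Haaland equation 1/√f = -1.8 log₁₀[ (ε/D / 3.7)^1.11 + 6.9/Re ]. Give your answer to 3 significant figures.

Re = ρVD/μ = 895·0.201·0.198/0.137 = 260.
Re < 2300 → laminar, so f = 64/Re = 0.2462 (roughness is irrelevant in laminar flow).

f ≈ 0.246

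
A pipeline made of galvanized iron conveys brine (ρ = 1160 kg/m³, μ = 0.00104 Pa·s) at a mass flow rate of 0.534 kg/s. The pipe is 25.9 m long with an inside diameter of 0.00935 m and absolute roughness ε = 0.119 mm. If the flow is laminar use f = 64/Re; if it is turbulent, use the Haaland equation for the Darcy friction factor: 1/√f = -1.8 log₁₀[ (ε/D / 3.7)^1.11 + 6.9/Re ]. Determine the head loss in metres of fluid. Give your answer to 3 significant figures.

h_f ≈ 266 m

A = πD²/4 = π(0.00935)²/4 = 6.866e-05 m²; mean velocity V = ṁ/(ρA) = 0.534/(1160 · 6.866e-05) = 6.705 m/s.
Reynolds number Re = ρVD/μ = 1160 · 6.705 · 0.00935 / 0.00104 = 6.992e+04.
Re > 4000 → turbulent. Relative roughness ε/D = 0.000119/0.00935 = 0.0127. Haaland: 1/√f = -1.8 log₁₀[(0.0127/3.7)^1.11 + 6.9/6.992e+04] = -1.8 log₁₀[0.00184 + 9.87e-05] = 4.881, so f = 0.04197.
Darcy-Weisbach: ΔP = f(L/D)(ρV²/2) = 0.04197·(25.9/0.00935)·(1160·6.705²/2) = 0.04197·2770·2.607e+04 = 3.031e+06 Pa.
Head loss h_f = ΔP/(ρg) = 3.031e+06/(1160·9.81) = 266 m.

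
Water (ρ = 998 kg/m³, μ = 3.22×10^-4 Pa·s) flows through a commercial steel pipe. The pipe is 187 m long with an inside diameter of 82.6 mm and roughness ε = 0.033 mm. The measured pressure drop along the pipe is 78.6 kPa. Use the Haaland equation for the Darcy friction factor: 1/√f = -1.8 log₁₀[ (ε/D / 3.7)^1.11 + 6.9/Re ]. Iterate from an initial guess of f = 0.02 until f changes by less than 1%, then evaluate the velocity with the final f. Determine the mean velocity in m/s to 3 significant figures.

V ≈ 2.03 m/s

Rearranging Darcy-Weisbach: V = √(2·ΔP·D/(f·L·ρ)). With ε/D = 3.3e-05/0.0826 = 0.0004, iterate starting from f = 0.02:
  f = 0.02 → V = √(2·7.86e+04·0.0826/(0.02·187·998)) = 1.865 m/s; Re = ρVD/μ = 4.775e+05; f → 0.01695
  f = 0.01695 → V = 2.026 m/s; Re = 5.187e+05; f → 0.01687
Converged (Δf/f < 1%). With the final f = 0.01687: V = √(2·7.86e+04·0.0826/(0.01687·187·998)) = 2.031 m/s.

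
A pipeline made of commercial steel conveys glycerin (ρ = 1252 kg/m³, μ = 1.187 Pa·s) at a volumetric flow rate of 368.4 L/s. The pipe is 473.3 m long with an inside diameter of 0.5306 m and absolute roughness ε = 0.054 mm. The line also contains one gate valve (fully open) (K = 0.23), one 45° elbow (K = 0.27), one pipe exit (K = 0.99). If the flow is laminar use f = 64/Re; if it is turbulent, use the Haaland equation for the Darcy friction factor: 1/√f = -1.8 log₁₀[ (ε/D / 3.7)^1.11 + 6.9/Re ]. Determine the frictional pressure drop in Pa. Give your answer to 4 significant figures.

ΔP ≈ 109000 Pa

Q = 368.4 L/s = 368.4/1000 = 0.3684 m³/s.
Cross-sectional area A = πD²/4 = π(0.5306)²/4 = 0.2211 m²; mean velocity V = Q/A = 0.3684/0.2211 = 1.666 m/s.
Reynolds number Re = ρVD/μ = 1252 · 1.666 · 0.5306 / 1.19 = 932.4.
Re < 2300 → laminar flow, so f = 64/Re = 64/932.4 = 0.06864 (the turbulent correlation is not needed).
Total minor-loss coefficient ΣK = 1·0.23 + 1·0.27 + 1·0.99 = 1.49.
ΔP = [f·L/D + ΣK]·(ρV²/2) = [0.06864·473.3/0.5306 + 1.49]·(1252·1.666²/2) = [61.23 + 1.49]·1738 = 1.09e+05 Pa.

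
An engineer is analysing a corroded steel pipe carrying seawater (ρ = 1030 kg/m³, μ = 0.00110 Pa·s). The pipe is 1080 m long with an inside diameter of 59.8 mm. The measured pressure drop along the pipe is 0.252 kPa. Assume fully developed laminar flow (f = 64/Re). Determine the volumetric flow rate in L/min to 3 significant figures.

Q ≈ 3.99 L/min

For laminar flow, f = 64/Re with Re = ρVD/μ, so Darcy-Weisbach reduces to ΔP = 32μLV/D². Solving for V: V = ΔP·D²/(32μL) = 252·(0.0598)²/(32·0.0011·1080) = 0.0237 m/s.
Check: Re = ρVD/μ = 1030·0.0237·0.0598/0.0011 = 1327 < 2300, so the laminar assumption holds.
Q = V·A = 0.0237·(π/4·0.0598²) = 6.658e-05 m³/s = 3.99 L/min.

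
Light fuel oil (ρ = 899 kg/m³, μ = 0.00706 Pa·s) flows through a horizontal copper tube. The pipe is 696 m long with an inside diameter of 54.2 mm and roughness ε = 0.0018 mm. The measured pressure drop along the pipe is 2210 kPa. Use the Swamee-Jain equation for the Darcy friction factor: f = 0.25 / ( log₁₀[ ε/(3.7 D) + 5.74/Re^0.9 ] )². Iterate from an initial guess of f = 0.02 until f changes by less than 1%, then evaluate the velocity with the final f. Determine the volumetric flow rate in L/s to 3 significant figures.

Q ≈ 9.23 L/s

Rearranging Darcy-Weisbach: V = √(2·ΔP·D/(f·L·ρ)). With ε/D = 1.8e-06/0.0542 = 3.32e-05, iterate starting from f = 0.02:
  f = 0.02 → V = √(2·2.21e+06·0.0542/(0.02·696·899)) = 4.375 m/s; Re = ρVD/μ = 3.02e+04; f → 0.02344
  f = 0.02344 → V = 4.042 m/s; Re = 2.789e+04; f → 0.02388
  f = 0.02388 → V = 4.004 m/s; Re = 2.763e+04; f → 0.02394
Converged (Δf/f < 1%). With the final f = 0.02394: V = √(2·2.21e+06·0.0542/(0.02394·696·899)) = 3.999 m/s.
Q = V·A = 3.999·(π/4·0.0542²) = 0.009227 m³/s = 9.23 L/s.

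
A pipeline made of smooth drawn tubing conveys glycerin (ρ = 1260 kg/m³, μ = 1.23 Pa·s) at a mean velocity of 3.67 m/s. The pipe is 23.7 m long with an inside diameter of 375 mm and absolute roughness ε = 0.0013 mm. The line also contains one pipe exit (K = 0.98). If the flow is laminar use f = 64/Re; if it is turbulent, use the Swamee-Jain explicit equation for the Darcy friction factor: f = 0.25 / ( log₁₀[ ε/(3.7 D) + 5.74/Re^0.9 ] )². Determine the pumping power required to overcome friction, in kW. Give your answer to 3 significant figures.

P ≈ 13.2 kW

Reynolds number Re = ρVD/μ = 1260 · 3.67 · 0.375 / 1.23 = 1410.
Re < 2300 → laminar flow, so f = 64/Re = 64/1410 = 0.0454 (the turbulent correlation is not needed).
Total minor-loss coefficient ΣK = 1·0.98 = 0.98.
ΔP = [f·L/D + ΣK]·(ρV²/2) = [0.0454·23.7/0.375 + 0.98]·(1260·3.67²/2) = [2.869 + 0.98]·8485 = 3.266e+04 Pa.
Q = V·A = 3.67·0.1104 = 0.4053 m³/s.
Pumping power P = QΔP = 0.4053·3.266e+04 = 13240 W = 13.2 kW.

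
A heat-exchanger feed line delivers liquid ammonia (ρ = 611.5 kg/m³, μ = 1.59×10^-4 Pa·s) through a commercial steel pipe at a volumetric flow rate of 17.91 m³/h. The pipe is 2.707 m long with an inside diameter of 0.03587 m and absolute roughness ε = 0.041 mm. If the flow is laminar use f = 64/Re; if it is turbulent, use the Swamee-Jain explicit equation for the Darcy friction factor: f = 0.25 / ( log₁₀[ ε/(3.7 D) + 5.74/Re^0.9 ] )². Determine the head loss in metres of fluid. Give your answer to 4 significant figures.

h_f ≈ 1.939 m

Q = 17.91 m³/h = 17.91/3600 = 0.004975 m³/s.
Cross-sectional area A = πD²/4 = π(0.03587)²/4 = 0.001011 m²; mean velocity V = Q/A = 0.004975/0.001011 = 4.923 m/s.
Reynolds number Re = ρVD/μ = 611.5 · 4.923 · 0.03587 / 0.000159 = 6.792e+05.
Re > 4000 → turbulent. Relative roughness ε/D = 4.1e-05/0.03587 = 0.00114. Swamee-Jain: f = 0.25/(log₁₀[0.00114/3.7 + 5.74/6.792e+05^0.9])² = 0.25/(log₁₀[0.000309 + 3.24e-05])² = 0.25/(-3.467)² = 0.0208.
Darcy-Weisbach: ΔP = f(L/D)(ρV²/2) = 0.0208·(2.707/0.03587)·(611.5·4.923²/2) = 0.0208·75.47·7410 = 1.163e+04 Pa.
Head loss h_f = ΔP/(ρg) = 1.163e+04/(611.5·9.81) = 1.939 m.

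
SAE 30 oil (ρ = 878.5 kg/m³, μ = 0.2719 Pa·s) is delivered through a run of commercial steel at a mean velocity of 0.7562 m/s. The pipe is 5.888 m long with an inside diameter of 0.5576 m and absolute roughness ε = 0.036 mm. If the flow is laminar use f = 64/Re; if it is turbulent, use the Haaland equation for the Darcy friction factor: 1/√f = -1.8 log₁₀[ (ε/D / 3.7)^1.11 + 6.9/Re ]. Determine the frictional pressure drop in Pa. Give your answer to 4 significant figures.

ΔP ≈ 124.6 Pa

Reynolds number Re = ρVD/μ = 878.5 · 0.7562 · 0.5576 / 0.272 = 1362.
Re < 2300 → laminar flow, so f = 64/Re = 64/1362 = 0.04698 (the turbulent correlation is not needed).
Darcy-Weisbach: ΔP = f(L/D)(ρV²/2) = 0.04698·(5.888/0.5576)·(878.5·0.7562²/2) = 0.04698·10.56·251.2 = 124.6 Pa.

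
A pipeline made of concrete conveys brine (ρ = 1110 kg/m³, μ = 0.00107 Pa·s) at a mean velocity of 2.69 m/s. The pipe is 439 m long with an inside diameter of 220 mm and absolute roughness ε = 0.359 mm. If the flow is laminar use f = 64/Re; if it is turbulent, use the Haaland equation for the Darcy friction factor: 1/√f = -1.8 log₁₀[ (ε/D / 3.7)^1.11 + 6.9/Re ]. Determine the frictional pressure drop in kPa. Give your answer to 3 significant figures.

ΔP ≈ 181 kPa

Reynolds number Re = ρVD/μ = 1110 · 2.69 · 0.22 / 0.00107 = 6.139e+05.
Re > 4000 → turbulent. Relative roughness ε/D = 0.000359/0.22 = 0.00163. Haaland: 1/√f = -1.8 log₁₀[(0.00163/3.7)^1.11 + 6.9/6.139e+05] = -1.8 log₁₀[0.000189 + 1.12e-05] = 6.659, so f = 0.02255.
Darcy-Weisbach: ΔP = f(L/D)(ρV²/2) = 0.02255·(439/0.22)·(1110·2.69²/2) = 0.02255·1995·4016 = 1.807e+05 Pa.
ΔP = 1.807e+05 Pa = 181 kPa.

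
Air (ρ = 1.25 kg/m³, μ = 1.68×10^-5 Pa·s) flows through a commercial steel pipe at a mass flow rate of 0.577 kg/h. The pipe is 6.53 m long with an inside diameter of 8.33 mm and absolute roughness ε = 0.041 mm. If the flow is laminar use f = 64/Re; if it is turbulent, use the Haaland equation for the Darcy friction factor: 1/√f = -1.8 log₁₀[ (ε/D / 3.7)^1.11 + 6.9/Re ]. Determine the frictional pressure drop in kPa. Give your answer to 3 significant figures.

ΔP ≈ 0.119 kPa

ṁ = 0.577 kg/h = 0.577/3600 = 0.0001603 kg/s.
A = πD²/4 = π(0.00833)²/4 = 5.45e-05 m²; mean velocity V = ṁ/(ρA) = 0.0001603/(1.25 · 5.45e-05) = 2.353 m/s.
Reynolds number Re = ρVD/μ = 1.25 · 2.353 · 0.00833 / 1.68e-05 = 1458.
Re < 2300 → laminar flow, so f = 64/Re = 64/1458 = 0.04389 (the turbulent correlation is not needed).
Darcy-Weisbach: ΔP = f(L/D)(ρV²/2) = 0.04389·(6.53/0.00833)·(1.25·2.353²/2) = 0.04389·783.9·3.46 = 119 Pa.
ΔP = 119 Pa = 0.119 kPa.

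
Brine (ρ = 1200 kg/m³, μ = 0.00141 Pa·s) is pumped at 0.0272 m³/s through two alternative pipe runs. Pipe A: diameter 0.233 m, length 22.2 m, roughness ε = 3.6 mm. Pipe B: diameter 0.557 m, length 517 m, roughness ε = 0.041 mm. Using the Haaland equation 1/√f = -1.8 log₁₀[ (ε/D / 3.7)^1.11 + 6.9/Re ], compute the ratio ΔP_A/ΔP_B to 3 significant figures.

ΔP_A/ΔP_B ≈ 7.24

Pipe A: V = Q/A = 0.0272/0.04264 = 0.6379 m/s; Re = 1.265e+05; ε/D = 0.0155; Haaland → f = 0.0446; ΔP_A = f(L/D)(ρV²/2) = 1037 Pa.
Pipe B: V = Q/A = 0.0272/0.2437 = 0.1116 m/s; Re = 5.292e+04; ε/D = 7.36e-05; Haaland → f = 0.02066; ΔP_B = f(L/D)(ρV²/2) = 143.4 Pa.
ΔP_A/ΔP_B = 1037/143.4 = 7.24.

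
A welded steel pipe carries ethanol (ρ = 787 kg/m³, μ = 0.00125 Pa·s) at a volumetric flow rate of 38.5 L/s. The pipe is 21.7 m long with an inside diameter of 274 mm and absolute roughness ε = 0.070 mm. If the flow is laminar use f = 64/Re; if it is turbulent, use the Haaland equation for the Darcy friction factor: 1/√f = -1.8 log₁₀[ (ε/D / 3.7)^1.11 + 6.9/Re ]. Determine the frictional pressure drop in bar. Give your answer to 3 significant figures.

Q = 38.5 L/s = 38.5/1000 = 0.0385 m³/s.
Cross-sectional area A = πD²/4 = π(0.274)²/4 = 0.05896 m²; mean velocity V = Q/A = 0.0385/0.05896 = 0.6529 m/s.
Reynolds number Re = ρVD/μ = 787 · 0.6529 · 0.274 / 0.00125 = 1.126e+05.
Re > 4000 → turbulent. Relative roughness ε/D = 7e-05/0.274 = 0.000255. Haaland: 1/√f = -1.8 log₁₀[(0.000255/3.7)^1.11 + 6.9/1.126e+05] = -1.8 log₁₀[2.41e-05 + 6.13e-05] = 7.324, so f = 0.01864.
Darcy-Weisbach: ΔP = f(L/D)(ρV²/2) = 0.01864·(21.7/0.274)·(787·0.6529²/2) = 0.01864·79.2·167.8 = 247.7 Pa.
ΔP = 247.7 Pa = 0.00248 bar.

ΔP ≈ 0.00248 bar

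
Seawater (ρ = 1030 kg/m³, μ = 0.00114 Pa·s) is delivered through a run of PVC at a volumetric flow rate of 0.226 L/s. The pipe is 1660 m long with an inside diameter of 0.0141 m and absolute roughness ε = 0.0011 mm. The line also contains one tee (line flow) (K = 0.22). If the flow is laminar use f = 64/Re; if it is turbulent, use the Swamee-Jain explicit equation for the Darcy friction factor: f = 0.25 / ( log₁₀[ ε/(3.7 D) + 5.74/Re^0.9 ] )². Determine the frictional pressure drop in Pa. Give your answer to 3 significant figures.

Q = 0.226 L/s = 0.226/1000 = 0.000226 m³/s.
Cross-sectional area A = πD²/4 = π(0.0141)²/4 = 0.0001561 m²; mean velocity V = Q/A = 0.000226/0.0001561 = 1.447 m/s.
Reynolds number Re = ρVD/μ = 1030 · 1.447 · 0.0141 / 0.00114 = 1.844e+04.
Re > 4000 → turbulent. Relative roughness ε/D = 1.1e-06/0.0141 = 7.8e-05. Swamee-Jain: f = 0.25/(log₁₀[7.8e-05/3.7 + 5.74/1.844e+04^0.9])² = 0.25/(log₁₀[2.11e-05 + 0.000831])² = 0.25/(-3.069)² = 0.02654.
Total minor-loss coefficient ΣK = 1·0.22 = 0.22.
ΔP = [f·L/D + ΣK]·(ρV²/2) = [0.02654·1660/0.0141 + 0.22]·(1030·1.447²/2) = [3124 + 0.22]·1079 = 3.371e+06 Pa.

ΔP ≈ 3.37×10^6 Pa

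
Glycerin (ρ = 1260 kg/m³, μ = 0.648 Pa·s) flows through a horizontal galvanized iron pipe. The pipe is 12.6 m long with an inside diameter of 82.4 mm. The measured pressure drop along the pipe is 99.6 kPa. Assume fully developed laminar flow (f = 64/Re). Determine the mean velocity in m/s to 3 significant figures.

V ≈ 2.59 m/s

For laminar flow, f = 64/Re with Re = ρVD/μ, so Darcy-Weisbach reduces to ΔP = 32μLV/D². Solving for V: V = ΔP·D²/(32μL) = 9.96e+04·(0.0824)²/(32·0.648·12.6) = 2.588 m/s.
Check: Re = ρVD/μ = 1260·2.588·0.0824/0.648 = 414.7 < 2300, so the laminar assumption holds.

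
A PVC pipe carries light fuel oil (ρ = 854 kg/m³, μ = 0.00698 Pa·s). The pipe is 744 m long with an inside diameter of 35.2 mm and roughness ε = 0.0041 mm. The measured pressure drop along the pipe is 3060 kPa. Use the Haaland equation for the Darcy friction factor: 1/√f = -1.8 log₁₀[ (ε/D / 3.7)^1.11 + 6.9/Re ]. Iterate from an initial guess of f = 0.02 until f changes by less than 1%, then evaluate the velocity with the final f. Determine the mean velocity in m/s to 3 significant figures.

V ≈ 3.49 m/s

Rearranging Darcy-Weisbach: V = √(2·ΔP·D/(f·L·ρ)). With ε/D = 4.1e-06/0.0352 = 0.000116, iterate starting from f = 0.02:
  f = 0.02 → V = √(2·3.06e+06·0.0352/(0.02·744·854)) = 4.117 m/s; Re = ρVD/μ = 1.773e+04; f → 0.02672
  f = 0.02672 → V = 3.562 m/s; Re = 1.534e+04; f → 0.02771
  f = 0.02771 → V = 3.498 m/s; Re = 1.506e+04; f → 0.02784
Converged (Δf/f < 1%). With the final f = 0.02784: V = √(2·3.06e+06·0.0352/(0.02784·744·854)) = 3.49 m/s.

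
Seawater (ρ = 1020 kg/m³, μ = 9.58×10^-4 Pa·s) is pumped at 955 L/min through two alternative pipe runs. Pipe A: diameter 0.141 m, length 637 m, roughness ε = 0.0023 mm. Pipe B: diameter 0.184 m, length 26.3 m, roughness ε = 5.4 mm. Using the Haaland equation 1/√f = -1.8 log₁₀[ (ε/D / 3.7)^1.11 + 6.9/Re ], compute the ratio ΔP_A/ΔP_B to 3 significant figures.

ΔP_A/ΔP_B ≈ 26.4

Pipe A: V = Q/A = 0.01592/0.01561 = 1.019 m/s; Re = 1.53e+05; ε/D = 1.63e-05; Haaland → f = 0.01642; ΔP_A = f(L/D)(ρV²/2) = 3.932e+04 Pa.
Pipe B: V = Q/A = 0.01592/0.02659 = 0.5986 m/s; Re = 1.173e+05; ε/D = 0.0293; Haaland → f = 0.05704; ΔP_B = f(L/D)(ρV²/2) = 1490 Pa.
ΔP_A/ΔP_B = 3.932e+04/1490 = 26.4.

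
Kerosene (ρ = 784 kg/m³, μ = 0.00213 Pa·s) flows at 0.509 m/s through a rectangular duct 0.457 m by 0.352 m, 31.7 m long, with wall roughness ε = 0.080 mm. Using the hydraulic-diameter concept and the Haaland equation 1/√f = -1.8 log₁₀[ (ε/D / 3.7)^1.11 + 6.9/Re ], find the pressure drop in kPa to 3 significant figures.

ΔP ≈ 0.160 kPa

Hydraulic diameter D_h = 4A/P = 4·(0.457·0.352)/(2·(0.457+0.352)) = 0.6435/1.618 = 0.3977 m.
Re = ρVD_h/μ = 784·0.509·0.3977/0.00213 = 7.451e+04.
ε/D_h = 8e-05/0.3977 = 0.000201; Haaland gives 1/√f = -1.8 log₁₀[1.85e-05+9.26e-05] = 7.118, so f = 0.01974.
ΔP = f(L/D_h)(ρV²/2) = 0.01974·31.7/0.3977·101.6 = 159.8 Pa.
ΔP = 0.160 kPa.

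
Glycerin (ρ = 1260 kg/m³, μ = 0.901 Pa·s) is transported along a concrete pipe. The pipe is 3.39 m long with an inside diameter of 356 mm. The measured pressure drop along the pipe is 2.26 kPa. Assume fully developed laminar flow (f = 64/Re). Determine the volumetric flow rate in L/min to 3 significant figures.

Q ≈ 17500 L/min

For laminar flow, f = 64/Re with Re = ρVD/μ, so Darcy-Weisbach reduces to ΔP = 32μLV/D². Solving for V: V = ΔP·D²/(32μL) = 2260·(0.356)²/(32·0.901·3.39) = 2.93 m/s.
Check: Re = ρVD/μ = 1260·2.93·0.356/0.901 = 1459 < 2300, so the laminar assumption holds.
Q = V·A = 2.93·(π/4·0.356²) = 0.2917 m³/s = 17500 L/min.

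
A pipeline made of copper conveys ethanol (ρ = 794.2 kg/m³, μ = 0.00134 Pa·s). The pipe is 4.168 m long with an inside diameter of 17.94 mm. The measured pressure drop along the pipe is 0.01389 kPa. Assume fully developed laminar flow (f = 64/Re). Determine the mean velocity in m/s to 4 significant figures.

V ≈ 0.02501 m/s

For laminar flow, f = 64/Re with Re = ρVD/μ, so Darcy-Weisbach reduces to ΔP = 32μLV/D². Solving for V: V = ΔP·D²/(32μL) = 13.89·(0.01794)²/(32·0.00134·4.168) = 0.02501 m/s.
Check: Re = ρVD/μ = 794.2·0.02501·0.01794/0.00134 = 266 < 2300, so the laminar assumption holds.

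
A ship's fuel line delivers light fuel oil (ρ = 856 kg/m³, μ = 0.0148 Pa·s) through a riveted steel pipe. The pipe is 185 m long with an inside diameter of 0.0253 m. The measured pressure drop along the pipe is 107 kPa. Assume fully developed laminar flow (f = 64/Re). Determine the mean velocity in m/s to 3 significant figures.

V ≈ 0.782 m/s

For laminar flow, f = 64/Re with Re = ρVD/μ, so Darcy-Weisbach reduces to ΔP = 32μLV/D². Solving for V: V = ΔP·D²/(32μL) = 1.07e+05·(0.0253)²/(32·0.0148·185) = 0.7817 m/s.
Check: Re = ρVD/μ = 856·0.7817·0.0253/0.0148 = 1144 < 2300, so the laminar assumption holds.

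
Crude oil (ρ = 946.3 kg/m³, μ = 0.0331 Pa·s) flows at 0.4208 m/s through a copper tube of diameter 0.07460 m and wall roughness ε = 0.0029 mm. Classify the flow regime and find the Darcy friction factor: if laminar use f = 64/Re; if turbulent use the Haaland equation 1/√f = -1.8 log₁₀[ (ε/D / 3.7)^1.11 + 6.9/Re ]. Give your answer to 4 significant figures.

f ≈ 0.07131

Re = ρVD/μ = 946.3·0.4208·0.0746/0.0331 = 897.5.
Re < 2300 → laminar, so f = 64/Re = 0.07131 (roughness is irrelevant in laminar flow).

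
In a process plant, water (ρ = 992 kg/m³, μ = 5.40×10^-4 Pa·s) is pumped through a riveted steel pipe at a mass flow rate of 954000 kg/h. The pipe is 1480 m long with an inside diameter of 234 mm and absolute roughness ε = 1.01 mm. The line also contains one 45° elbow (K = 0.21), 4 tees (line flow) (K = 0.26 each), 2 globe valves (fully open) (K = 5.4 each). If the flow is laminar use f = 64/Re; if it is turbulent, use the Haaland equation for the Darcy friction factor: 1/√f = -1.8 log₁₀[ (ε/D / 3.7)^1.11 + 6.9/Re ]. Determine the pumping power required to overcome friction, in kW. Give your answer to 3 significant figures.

P ≈ 1000 kW

ṁ = 954000 kg/h = 954000/3600 = 265 kg/s.
A = πD²/4 = π(0.234)²/4 = 0.04301 m²; mean velocity V = ṁ/(ρA) = 265/(992 · 0.04301) = 6.212 m/s.
Reynolds number Re = ρVD/μ = 992 · 6.212 · 0.234 / 0.00054 = 2.67e+06.
Re > 4000 → turbulent. Relative roughness ε/D = 0.00101/0.234 = 0.00432. Haaland: 1/√f = -1.8 log₁₀[(0.00432/3.7)^1.11 + 6.9/2.67e+06] = -1.8 log₁₀[0.000555 + 2.58e-06] = 5.857, so f = 0.02915.
Total minor-loss coefficient ΣK = 1·0.21 + 4·0.26 + 2·5.4 = 12.1.
ΔP = [f·L/D + ΣK]·(ρV²/2) = [0.02915·1480/0.234 + 12.1]·(992·6.212²/2) = [184.4 + 12.1]·1.914e+04 = 3.76e+06 Pa.
Q = ṁ/ρ = 265/992 = 0.2671 m³/s.
Pumping power P = QΔP = 0.2671·3.76e+06 = 1004000 W = 1000 kW.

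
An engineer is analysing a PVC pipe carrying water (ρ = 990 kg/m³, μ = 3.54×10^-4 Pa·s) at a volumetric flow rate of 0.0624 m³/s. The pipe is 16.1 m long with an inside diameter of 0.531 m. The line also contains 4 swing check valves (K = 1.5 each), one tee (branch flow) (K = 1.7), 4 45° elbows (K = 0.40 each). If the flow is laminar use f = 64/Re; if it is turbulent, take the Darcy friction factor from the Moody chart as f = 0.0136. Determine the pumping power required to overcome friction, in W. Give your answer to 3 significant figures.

P ≈ 23.8 W

Cross-sectional area A = πD²/4 = π(0.531)²/4 = 0.2215 m²; mean velocity V = Q/A = 0.0624/0.2215 = 0.2818 m/s.
Reynolds number Re = ρVD/μ = 990 · 0.2818 · 0.531 / 0.000354 = 4.184e+05.
Re > 4000 → turbulent; use the Moody-chart value f = 0.0136.
Total minor-loss coefficient ΣK = 4·1.5 + 1·1.7 + 4·0.4 = 9.3.
ΔP = [f·L/D + ΣK]·(ρV²/2) = [0.0136·16.1/0.531 + 9.3]·(990·0.2818²/2) = [0.4124 + 9.3]·39.3 = 381.7 Pa.
Pumping power P = QΔP = 0.0624·381.7 = 23.82 W = 23.8 W.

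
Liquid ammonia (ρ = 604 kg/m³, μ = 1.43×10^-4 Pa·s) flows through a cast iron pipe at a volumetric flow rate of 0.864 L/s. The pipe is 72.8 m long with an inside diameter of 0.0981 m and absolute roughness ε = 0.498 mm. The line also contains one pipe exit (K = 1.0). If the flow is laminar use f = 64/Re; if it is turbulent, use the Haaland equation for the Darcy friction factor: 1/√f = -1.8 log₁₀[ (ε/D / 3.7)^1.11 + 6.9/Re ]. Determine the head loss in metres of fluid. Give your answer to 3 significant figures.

h_f ≈ 0.0166 m

Q = 0.864 L/s = 0.864/1000 = 0.000864 m³/s.
Cross-sectional area A = πD²/4 = π(0.0981)²/4 = 0.007558 m²; mean velocity V = Q/A = 0.000864/0.007558 = 0.1143 m/s.
Reynolds number Re = ρVD/μ = 604 · 0.1143 · 0.0981 / 0.000143 = 4.736e+04.
Re > 4000 → turbulent. Relative roughness ε/D = 0.000498/0.0981 = 0.00508. Haaland: 1/√f = -1.8 log₁₀[(0.00508/3.7)^1.11 + 6.9/4.736e+04] = -1.8 log₁₀[0.000664 + 0.000146] = 5.565, so f = 0.03229.
Total minor-loss coefficient ΣK = 1·1 = 1.
ΔP = [f·L/D + ΣK]·(ρV²/2) = [0.03229·72.8/0.0981 + 1]·(604·0.1143²/2) = [23.97 + 1]·3.946 = 98.52 Pa.
Head loss h_f = ΔP/(ρg) = 98.52/(604·9.81) = 0.0166 m.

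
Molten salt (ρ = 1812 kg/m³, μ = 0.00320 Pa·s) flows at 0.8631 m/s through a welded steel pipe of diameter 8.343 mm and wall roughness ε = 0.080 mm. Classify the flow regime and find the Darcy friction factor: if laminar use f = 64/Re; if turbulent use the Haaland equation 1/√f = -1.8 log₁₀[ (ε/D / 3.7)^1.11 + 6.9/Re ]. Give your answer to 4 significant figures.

f ≈ 0.04870

Re = ρVD/μ = 1812·0.8631·0.008343/0.0032 = 4077.
Re > 4000 → turbulent. ε/D = 8e-05/0.008343 = 0.00959; Haaland: 1/√f = -1.8 log₁₀[0.00135 + 0.00169] = 4.531, so f = 0.0487.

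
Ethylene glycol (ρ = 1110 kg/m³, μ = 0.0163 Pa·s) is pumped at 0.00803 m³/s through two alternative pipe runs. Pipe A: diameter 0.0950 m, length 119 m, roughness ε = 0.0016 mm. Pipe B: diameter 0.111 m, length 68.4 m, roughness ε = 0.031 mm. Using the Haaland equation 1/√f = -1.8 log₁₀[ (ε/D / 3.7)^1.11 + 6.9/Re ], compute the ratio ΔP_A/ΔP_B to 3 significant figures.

Pipe A: V = Q/A = 0.00803/0.007088 = 1.133 m/s; Re = 7329; ε/D = 1.68e-05; Haaland → f = 0.03371; ΔP_A = f(L/D)(ρV²/2) = 3.008e+04 Pa.
Pipe B: V = Q/A = 0.00803/0.009677 = 0.8298 m/s; Re = 6272; ε/D = 0.000279; Haaland → f = 0.03551; ΔP_B = f(L/D)(ρV²/2) = 8362 Pa.
ΔP_A/ΔP_B = 3.008e+04/8362 = 3.60.

ΔP_A/ΔP_B ≈ 3.60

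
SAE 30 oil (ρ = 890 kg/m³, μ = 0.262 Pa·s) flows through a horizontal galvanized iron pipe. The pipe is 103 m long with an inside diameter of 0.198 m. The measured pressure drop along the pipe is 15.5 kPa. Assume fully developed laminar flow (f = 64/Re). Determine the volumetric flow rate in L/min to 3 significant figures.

For laminar flow, f = 64/Re with Re = ρVD/μ, so Darcy-Weisbach reduces to ΔP = 32μLV/D². Solving for V: V = ΔP·D²/(32μL) = 1.55e+04·(0.198)²/(32·0.262·103) = 0.7037 m/s.
Check: Re = ρVD/μ = 890·0.7037·0.198/0.262 = 473.3 < 2300, so the laminar assumption holds.
Q = V·A = 0.7037·(π/4·0.198²) = 0.02167 m³/s = 1300 L/min.

Q ≈ 1300 L/min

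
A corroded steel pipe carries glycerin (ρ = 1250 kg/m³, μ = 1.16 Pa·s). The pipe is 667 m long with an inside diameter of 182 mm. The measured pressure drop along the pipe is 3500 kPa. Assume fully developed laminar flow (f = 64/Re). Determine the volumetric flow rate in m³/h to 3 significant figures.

For laminar flow, f = 64/Re with Re = ρVD/μ, so Darcy-Weisbach reduces to ΔP = 32μLV/D². Solving for V: V = ΔP·D²/(32μL) = 3.5e+06·(0.182)²/(32·1.16·667) = 4.682 m/s.
Check: Re = ρVD/μ = 1250·4.682·0.182/1.16 = 918.3 < 2300, so the laminar assumption holds.
Q = V·A = 4.682·(π/4·0.182²) = 0.1218 m³/s = 439 m³/h.

Q ≈ 439 m³/h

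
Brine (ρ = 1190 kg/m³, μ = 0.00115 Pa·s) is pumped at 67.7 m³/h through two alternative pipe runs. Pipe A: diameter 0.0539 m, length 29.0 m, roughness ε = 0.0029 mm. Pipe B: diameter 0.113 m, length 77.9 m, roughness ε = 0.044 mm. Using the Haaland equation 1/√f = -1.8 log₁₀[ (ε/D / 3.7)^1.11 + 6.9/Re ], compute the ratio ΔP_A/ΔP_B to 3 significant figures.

ΔP_A/ΔP_B ≈ 11.7

Pipe A: V = Q/A = 0.01881/0.002282 = 8.242 m/s; Re = 4.597e+05; ε/D = 5.38e-05; Haaland → f = 0.01388; ΔP_A = f(L/D)(ρV²/2) = 3.019e+05 Pa.
Pipe B: V = Q/A = 0.01881/0.01003 = 1.875 m/s; Re = 2.193e+05; ε/D = 0.000389; Haaland → f = 0.01787; ΔP_B = f(L/D)(ρV²/2) = 2.578e+04 Pa.
ΔP_A/ΔP_B = 3.019e+05/2.578e+04 = 11.7.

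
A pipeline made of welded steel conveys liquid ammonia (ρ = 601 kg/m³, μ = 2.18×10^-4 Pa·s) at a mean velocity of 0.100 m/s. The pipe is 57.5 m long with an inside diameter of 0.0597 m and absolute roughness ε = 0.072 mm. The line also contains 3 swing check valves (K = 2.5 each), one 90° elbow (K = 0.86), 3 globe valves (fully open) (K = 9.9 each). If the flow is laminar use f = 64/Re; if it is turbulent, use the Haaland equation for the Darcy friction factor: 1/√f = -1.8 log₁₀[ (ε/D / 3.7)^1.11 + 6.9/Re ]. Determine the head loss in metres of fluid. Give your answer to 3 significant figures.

h_f ≈ 0.0337 m

Reynolds number Re = ρVD/μ = 601 · 0.1 · 0.0597 / 0.000218 = 1.646e+04.
Re > 4000 → turbulent. Relative roughness ε/D = 7.2e-05/0.0597 = 0.00121. Haaland: 1/√f = -1.8 log₁₀[(0.00121/3.7)^1.11 + 6.9/1.646e+04] = -1.8 log₁₀[0.000135 + 0.000419] = 5.862, so f = 0.0291.
Total minor-loss coefficient ΣK = 3·2.5 + 1·0.86 + 3·9.9 = 38.1.
ΔP = [f·L/D + ΣK]·(ρV²/2) = [0.0291·57.5/0.0597 + 38.1]·(601·0.1²/2) = [28.03 + 38.1]·3.005 = 198.6 Pa.
Head loss h_f = ΔP/(ρg) = 198.6/(601·9.81) = 0.0337 m.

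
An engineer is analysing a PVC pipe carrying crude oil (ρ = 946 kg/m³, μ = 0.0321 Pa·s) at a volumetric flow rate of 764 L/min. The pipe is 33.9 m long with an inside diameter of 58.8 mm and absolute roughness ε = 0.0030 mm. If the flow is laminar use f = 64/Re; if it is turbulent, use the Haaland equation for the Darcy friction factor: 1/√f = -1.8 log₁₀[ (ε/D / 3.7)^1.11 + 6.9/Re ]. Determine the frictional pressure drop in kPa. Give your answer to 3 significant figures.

Q = 764 L/min = 764/60000 = 0.01273 m³/s.
Cross-sectional area A = πD²/4 = π(0.0588)²/4 = 0.002715 m²; mean velocity V = Q/A = 0.01273/0.002715 = 4.689 m/s.
Reynolds number Re = ρVD/μ = 946 · 4.689 · 0.0588 / 0.0321 = 8126.
Re > 4000 → turbulent. Relative roughness ε/D = 3e-06/0.0588 = 5.1e-05. Haaland: 1/√f = -1.8 log₁₀[(5.1e-05/3.7)^1.11 + 6.9/8126] = -1.8 log₁₀[4.03e-06 + 0.000849] = 5.524, so f = 0.03277.
Darcy-Weisbach: ΔP = f(L/D)(ρV²/2) = 0.03277·(33.9/0.0588)·(946·4.689²/2) = 0.03277·576.5·1.04e+04 = 1.965e+05 Pa.
ΔP = 1.965e+05 Pa = 196 kPa.

ΔP ≈ 196 kPa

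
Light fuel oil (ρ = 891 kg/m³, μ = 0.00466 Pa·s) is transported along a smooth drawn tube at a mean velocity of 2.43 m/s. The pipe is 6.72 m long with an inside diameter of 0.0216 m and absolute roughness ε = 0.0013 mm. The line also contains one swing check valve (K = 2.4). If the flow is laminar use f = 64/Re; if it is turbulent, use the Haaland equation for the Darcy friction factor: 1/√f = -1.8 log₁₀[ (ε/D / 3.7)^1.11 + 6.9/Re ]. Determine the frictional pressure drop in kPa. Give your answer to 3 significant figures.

ΔP ≈ 31.6 kPa

Reynolds number Re = ρVD/μ = 891 · 2.43 · 0.0216 / 0.00466 = 1.004e+04.
Re > 4000 → turbulent. Relative roughness ε/D = 1.3e-06/0.0216 = 6.02e-05. Haaland: 1/√f = -1.8 log₁₀[(6.02e-05/3.7)^1.11 + 6.9/1.004e+04] = -1.8 log₁₀[4.84e-06 + 0.000688] = 5.687, so f = 0.03092.
Total minor-loss coefficient ΣK = 1·2.4 = 2.4.
ΔP = [f·L/D + ΣK]·(ρV²/2) = [0.03092·6.72/0.0216 + 2.4]·(891·2.43²/2) = [9.618 + 2.4]·2631 = 3.162e+04 Pa.
ΔP = 3.162e+04 Pa = 31.6 kPa.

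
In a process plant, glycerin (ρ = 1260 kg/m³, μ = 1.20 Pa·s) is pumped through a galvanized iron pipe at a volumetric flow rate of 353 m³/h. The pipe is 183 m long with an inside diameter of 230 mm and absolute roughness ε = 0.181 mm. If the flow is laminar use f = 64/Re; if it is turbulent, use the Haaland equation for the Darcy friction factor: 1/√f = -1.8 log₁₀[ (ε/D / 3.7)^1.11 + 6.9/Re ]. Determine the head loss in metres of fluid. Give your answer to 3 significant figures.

h_f ≈ 25.4 m

Q = 353 m³/h = 353/3600 = 0.09806 m³/s.
Cross-sectional area A = πD²/4 = π(0.23)²/4 = 0.04155 m²; mean velocity V = Q/A = 0.09806/0.04155 = 2.36 m/s.
Reynolds number Re = ρVD/μ = 1260 · 2.36 · 0.23 / 1.2 = 570.
Re < 2300 → laminar flow, so f = 64/Re = 64/570 = 0.1123 (the turbulent correlation is not needed).
Darcy-Weisbach: ΔP = f(L/D)(ρV²/2) = 0.1123·(183/0.23)·(1260·2.36²/2) = 0.1123·795.7·3509 = 3.135e+05 Pa.
Head loss h_f = ΔP/(ρg) = 3.135e+05/(1260·9.81) = 25.4 m.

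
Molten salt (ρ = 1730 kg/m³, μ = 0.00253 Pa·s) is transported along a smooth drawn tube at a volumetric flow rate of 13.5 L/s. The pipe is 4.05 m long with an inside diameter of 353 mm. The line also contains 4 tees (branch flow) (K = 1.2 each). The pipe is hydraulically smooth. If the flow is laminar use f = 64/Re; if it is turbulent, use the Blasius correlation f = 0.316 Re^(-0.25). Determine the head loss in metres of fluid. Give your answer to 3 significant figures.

Q = 13.5 L/s = 13.5/1000 = 0.0135 m³/s.
Cross-sectional area A = πD²/4 = π(0.353)²/4 = 0.09787 m²; mean velocity V = Q/A = 0.0135/0.09787 = 0.1379 m/s.
Reynolds number Re = ρVD/μ = 1730 · 0.1379 · 0.353 / 0.00253 = 3.33e+04.
Re > 4000 → turbulent. Smooth-pipe (Blasius): f = 0.316 Re^(-0.25) = 0.316/(3.33e+04)^0.25 = 0.02339.
Total minor-loss coefficient ΣK = 4·1.2 = 4.8.
ΔP = [f·L/D + ΣK]·(ρV²/2) = [0.02339·4.05/0.353 + 4.8]·(1730·0.1379²/2) = [0.2684 + 4.8]·16.46 = 83.42 Pa.
Head loss h_f = ΔP/(ρg) = 83.42/(1730·9.81) = 0.00492 m.

h_f ≈ 0.00492 m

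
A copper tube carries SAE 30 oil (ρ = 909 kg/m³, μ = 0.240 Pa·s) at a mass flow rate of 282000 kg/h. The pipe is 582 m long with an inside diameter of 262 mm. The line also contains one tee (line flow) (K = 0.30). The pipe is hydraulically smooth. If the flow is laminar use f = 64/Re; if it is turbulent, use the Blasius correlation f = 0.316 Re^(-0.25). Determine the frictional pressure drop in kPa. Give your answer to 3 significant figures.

ΔP ≈ 104 kPa

ṁ = 282000 kg/h = 282000/3600 = 78.33 kg/s.
A = πD²/4 = π(0.262)²/4 = 0.05391 m²; mean velocity V = ṁ/(ρA) = 78.33/(909 · 0.05391) = 1.598 m/s.
Reynolds number Re = ρVD/μ = 909 · 1.598 · 0.262 / 0.24 = 1586.
Re < 2300 → laminar flow, so f = 64/Re = 64/1586 = 0.04035 (the turbulent correlation is not needed).
Total minor-loss coefficient ΣK = 1·0.3 = 0.3.
ΔP = [f·L/D + ΣK]·(ρV²/2) = [0.04035·582/0.262 + 0.3]·(909·1.598²/2) = [89.63 + 0.3]·1161 = 1.044e+05 Pa.
ΔP = 1.044e+05 Pa = 104 kPa.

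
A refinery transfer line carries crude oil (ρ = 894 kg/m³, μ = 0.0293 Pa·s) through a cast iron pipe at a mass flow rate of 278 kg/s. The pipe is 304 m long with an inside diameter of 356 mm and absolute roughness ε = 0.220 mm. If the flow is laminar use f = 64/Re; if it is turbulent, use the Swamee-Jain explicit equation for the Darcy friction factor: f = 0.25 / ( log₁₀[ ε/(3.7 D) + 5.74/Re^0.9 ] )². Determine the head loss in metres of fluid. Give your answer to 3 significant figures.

h_f ≈ 10.4 m

A = πD²/4 = π(0.356)²/4 = 0.09954 m²; mean velocity V = ṁ/(ρA) = 278/(894 · 0.09954) = 3.124 m/s.
Reynolds number Re = ρVD/μ = 894 · 3.124 · 0.356 / 0.0293 = 3.393e+04.
Re > 4000 → turbulent. Relative roughness ε/D = 0.00022/0.356 = 0.000618. Swamee-Jain: f = 0.25/(log₁₀[0.000618/3.7 + 5.74/3.393e+04^0.9])² = 0.25/(log₁₀[0.000167 + 0.00048])² = 0.25/(-3.189)² = 0.02458.
Darcy-Weisbach: ΔP = f(L/D)(ρV²/2) = 0.02458·(304/0.356)·(894·3.124²/2) = 0.02458·853.9·4363 = 9.158e+04 Pa.
Head loss h_f = ΔP/(ρg) = 9.158e+04/(894·9.81) = 10.4 m.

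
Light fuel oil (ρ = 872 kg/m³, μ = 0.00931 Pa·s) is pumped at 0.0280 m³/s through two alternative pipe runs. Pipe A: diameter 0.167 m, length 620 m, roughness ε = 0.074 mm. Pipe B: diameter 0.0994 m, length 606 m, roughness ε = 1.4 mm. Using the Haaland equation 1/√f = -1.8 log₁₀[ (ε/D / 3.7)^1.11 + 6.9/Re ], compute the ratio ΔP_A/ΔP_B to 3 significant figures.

ΔP_A/ΔP_B ≈ 0.0460

Pipe A: V = Q/A = 0.028/0.0219 = 1.278 m/s; Re = 1.999e+04; ε/D = 0.000443; Haaland → f = 0.02655; ΔP_A = f(L/D)(ρV²/2) = 7.022e+04 Pa.
Pipe B: V = Q/A = 0.028/0.00776 = 3.608 m/s; Re = 3.359e+04; ε/D = 0.0141; Haaland → f = 0.04414; ΔP_B = f(L/D)(ρV²/2) = 1.527e+06 Pa.
ΔP_A/ΔP_B = 7.022e+04/1.527e+06 = 0.0460.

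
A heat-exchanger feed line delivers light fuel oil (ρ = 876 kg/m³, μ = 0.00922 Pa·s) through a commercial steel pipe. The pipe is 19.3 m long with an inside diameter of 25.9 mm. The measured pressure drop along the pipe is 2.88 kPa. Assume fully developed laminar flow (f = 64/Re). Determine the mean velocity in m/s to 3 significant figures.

For laminar flow, f = 64/Re with Re = ρVD/μ, so Darcy-Weisbach reduces to ΔP = 32μLV/D². Solving for V: V = ΔP·D²/(32μL) = 2880·(0.0259)²/(32·0.00922·19.3) = 0.3393 m/s.
Check: Re = ρVD/μ = 876·0.3393·0.0259/0.00922 = 834.9 < 2300, so the laminar assumption holds.

V ≈ 0.339 m/s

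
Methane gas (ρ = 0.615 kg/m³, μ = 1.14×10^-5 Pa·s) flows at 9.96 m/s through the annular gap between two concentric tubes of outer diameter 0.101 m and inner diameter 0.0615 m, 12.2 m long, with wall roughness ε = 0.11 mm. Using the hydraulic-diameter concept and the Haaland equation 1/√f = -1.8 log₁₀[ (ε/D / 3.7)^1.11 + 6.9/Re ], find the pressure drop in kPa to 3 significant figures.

Hydraulic diameter D_h = 4A/P = D_o - D_i = 0.101 - 0.0615 = 0.0395 m.
Re = ρVD_h/μ = 0.615·9.96·0.0395/1.14e-05 = 2.122e+04.
ε/D_h = 0.00011/0.0395 = 0.00278; Haaland gives 1/√f = -1.8 log₁₀[0.000341+0.000325] = 5.717, so f = 0.03059.
ΔP = f(L/D_h)(ρV²/2) = 0.03059·12.2/0.0395·30.5 = 288.2 Pa.
ΔP = 0.288 kPa.

ΔP ≈ 0.288 kPa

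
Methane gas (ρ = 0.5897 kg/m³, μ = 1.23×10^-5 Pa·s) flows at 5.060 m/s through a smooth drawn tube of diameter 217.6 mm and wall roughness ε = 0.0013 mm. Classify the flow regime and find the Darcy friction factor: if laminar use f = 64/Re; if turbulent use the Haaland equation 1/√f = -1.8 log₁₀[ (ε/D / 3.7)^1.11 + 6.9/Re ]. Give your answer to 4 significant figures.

f ≈ 0.02048

Re = ρVD/μ = 0.5897·5.06·0.2176/1.23e-05 = 5.279e+04.
Re > 4000 → turbulent. ε/D = 1.3e-06/0.2176 = 5.97e-06; Haaland: 1/√f = -1.8 log₁₀[3.72e-07 + 0.000131] = 6.988, so f = 0.02048.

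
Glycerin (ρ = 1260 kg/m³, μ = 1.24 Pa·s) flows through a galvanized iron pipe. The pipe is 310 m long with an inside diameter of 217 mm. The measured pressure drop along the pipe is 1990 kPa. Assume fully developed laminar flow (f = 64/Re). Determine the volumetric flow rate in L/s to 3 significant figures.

Q ≈ 282 L/s

For laminar flow, f = 64/Re with Re = ρVD/μ, so Darcy-Weisbach reduces to ΔP = 32μLV/D². Solving for V: V = ΔP·D²/(32μL) = 1.99e+06·(0.217)²/(32·1.24·310) = 7.618 m/s.
Check: Re = ρVD/μ = 1260·7.618·0.217/1.24 = 1680 < 2300, so the laminar assumption holds.
Q = V·A = 7.618·(π/4·0.217²) = 0.2817 m³/s = 282 L/s.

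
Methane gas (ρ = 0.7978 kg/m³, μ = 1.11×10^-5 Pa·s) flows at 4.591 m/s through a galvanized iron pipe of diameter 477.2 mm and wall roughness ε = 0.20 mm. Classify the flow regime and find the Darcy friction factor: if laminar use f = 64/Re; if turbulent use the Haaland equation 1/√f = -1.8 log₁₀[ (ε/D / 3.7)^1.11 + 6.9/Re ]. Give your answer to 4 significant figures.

f ≈ 0.01865

Re = ρVD/μ = 0.7978·4.591·0.4772/1.11e-05 = 1.575e+05.
Re > 4000 → turbulent. ε/D = 0.0002/0.4772 = 0.000419; Haaland: 1/√f = -1.8 log₁₀[4.17e-05 + 4.38e-05] = 7.322, so f = 0.01865.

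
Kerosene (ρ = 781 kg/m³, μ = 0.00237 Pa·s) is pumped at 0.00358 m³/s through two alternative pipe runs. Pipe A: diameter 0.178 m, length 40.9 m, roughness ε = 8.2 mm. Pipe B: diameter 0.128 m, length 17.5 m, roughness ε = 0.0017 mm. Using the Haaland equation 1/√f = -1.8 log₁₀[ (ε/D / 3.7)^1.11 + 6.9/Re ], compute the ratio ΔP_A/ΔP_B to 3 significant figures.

ΔP_A/ΔP_B ≈ 1.09

Pipe A: V = Q/A = 0.00358/0.02488 = 0.1439 m/s; Re = 8439; ε/D = 0.0461; Haaland → f = 0.072; ΔP_A = f(L/D)(ρV²/2) = 133.7 Pa.
Pipe B: V = Q/A = 0.00358/0.01287 = 0.2782 m/s; Re = 1.174e+04; ε/D = 1.33e-05; Haaland → f = 0.02958; ΔP_B = f(L/D)(ρV²/2) = 122.3 Pa.
ΔP_A/ΔP_B = 133.7/122.3 = 1.09.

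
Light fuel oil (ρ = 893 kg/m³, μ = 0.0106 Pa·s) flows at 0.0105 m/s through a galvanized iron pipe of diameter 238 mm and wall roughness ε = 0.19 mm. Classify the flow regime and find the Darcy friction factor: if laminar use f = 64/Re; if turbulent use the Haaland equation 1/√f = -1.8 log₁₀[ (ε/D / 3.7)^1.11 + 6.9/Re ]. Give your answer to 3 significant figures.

f ≈ 0.304

Re = ρVD/μ = 893·0.0105·0.238/0.0106 = 210.5.
Re < 2300 → laminar, so f = 64/Re = 0.304 (roughness is irrelevant in laminar flow).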